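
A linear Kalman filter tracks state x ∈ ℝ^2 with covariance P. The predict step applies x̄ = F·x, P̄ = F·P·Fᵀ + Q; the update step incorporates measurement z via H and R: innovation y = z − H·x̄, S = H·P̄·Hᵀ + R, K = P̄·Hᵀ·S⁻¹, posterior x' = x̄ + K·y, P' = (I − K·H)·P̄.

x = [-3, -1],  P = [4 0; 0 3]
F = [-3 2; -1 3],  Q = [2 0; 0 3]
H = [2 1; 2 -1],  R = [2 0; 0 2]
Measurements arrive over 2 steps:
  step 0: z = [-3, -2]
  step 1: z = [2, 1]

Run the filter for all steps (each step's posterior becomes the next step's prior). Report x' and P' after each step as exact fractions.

step 0: x̄ = F·x = [7, 0]
step 0: P̄ = F·P·Fᵀ + Q = [50 30; 30 34]
step 0: y = z − H·x̄ = [-17, -16]
step 0: S = H·P̄·Hᵀ + R = [356 166; 166 116]
step 0: K = P̄·Hᵀ·S⁻¹ = [173/687 167/687; 549/1145 -529/1145]
step 0: x' = x̄ + K·y = [-268/229, -869/1145]
step 0: P' = (I − K·H)·P̄ = [170/687 2/229; 2/229 1078/1145]
step 1: x̄ = F·x = [2282/1145, -1267/1145]
step 1: P̄ = F·P·Fᵀ + Q = [9032/1145 7208/1145; 7208/1145 40081/3435]
step 1: y = z − H·x̄ = [-1007/1145, -4686/1145]
step 1: S = H·P̄·Hᵀ + R = [241831/3435 68303/3435; 68303/3435 68839/3435]
step 1: K = P̄·Hᵀ·S⁻¹ = [54487/218015 49081/218015; 803489/1744120 -716993/1744120]
step 1: x' = x̄ + K·y = [185719/218015, 297743/1744120]
step 1: P' = (I − K·H)·P̄ = [51784/218015 5406/218015; 5406/218015 760241/872060]

step 0: x' = [-268/229, -869/1145], P' = [170/687 2/229; 2/229 1078/1145]
step 1: x' = [185719/218015, 297743/1744120], P' = [51784/218015 5406/218015; 5406/218015 760241/872060]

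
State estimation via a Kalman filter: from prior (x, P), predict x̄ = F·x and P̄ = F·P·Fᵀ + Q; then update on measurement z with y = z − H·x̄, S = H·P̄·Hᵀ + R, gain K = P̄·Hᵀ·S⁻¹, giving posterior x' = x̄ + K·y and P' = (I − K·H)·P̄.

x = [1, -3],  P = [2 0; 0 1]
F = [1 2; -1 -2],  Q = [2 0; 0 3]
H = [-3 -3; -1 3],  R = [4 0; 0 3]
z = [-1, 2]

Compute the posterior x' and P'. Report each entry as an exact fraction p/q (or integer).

x̄ = F·x = [-5, 5]
P̄ = F·P·Fᵀ + Q = [8 -6; -6 9]
y = z − H·x̄ = [-1, -18]
S = H·P̄·Hᵀ + R = [49 -21; -21 128]
K = P̄·Hᵀ·S⁻¹ = [-1314/5831 -200/833; -27/343 12/49]
x' = x̄ + K·y = [-2641/5831, 230/343]
P' = (I − K·H)·P̄ = [2364/5831 -36/343; -36/343 72/343]

x' = [-2641/5831, 230/343]
P' = [2364/5831 -36/343; -36/343 72/343]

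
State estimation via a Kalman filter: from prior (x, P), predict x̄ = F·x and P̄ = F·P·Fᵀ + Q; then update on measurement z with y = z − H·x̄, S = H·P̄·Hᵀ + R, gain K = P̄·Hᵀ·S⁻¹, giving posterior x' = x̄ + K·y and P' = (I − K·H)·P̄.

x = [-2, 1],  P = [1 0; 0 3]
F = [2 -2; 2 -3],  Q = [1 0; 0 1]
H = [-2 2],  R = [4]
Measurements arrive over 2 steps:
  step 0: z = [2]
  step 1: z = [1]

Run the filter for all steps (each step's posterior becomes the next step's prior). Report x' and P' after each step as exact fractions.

step 0: x' = [-13/3, -11/3], P' = [77/6 41/3; 41/3 46/3]
step 1: x' = [-191/110, -117/110], P' = [222/55 229/55; 229/55 288/55]

step 0: x̄ = F·x = [-6, -7]
step 0: P̄ = F·P·Fᵀ + Q = [17 22; 22 32]
step 0: y = z − H·x̄ = [4]
step 0: S = H·P̄·Hᵀ + R = [24]
step 0: K = P̄·Hᵀ·S⁻¹ = [5/12; 5/6]
step 0: x' = x̄ + K·y = [-13/3, -11/3]
step 0: P' = (I − K·H)·P̄ = [77/6 41/3; 41/3 46/3]
step 1: x̄ = F·x = [-4/3, 7/3]
step 1: P̄ = F·P·Fᵀ + Q = [13/3 20/3; 20/3 79/3]
step 1: y = z − H·x̄ = [-19/3]
step 1: S = H·P̄·Hᵀ + R = [220/3]
step 1: K = P̄·Hᵀ·S⁻¹ = [7/110; 59/110]
step 1: x' = x̄ + K·y = [-191/110, -117/110]
step 1: P' = (I − K·H)·P̄ = [222/55 229/55; 229/55 288/55]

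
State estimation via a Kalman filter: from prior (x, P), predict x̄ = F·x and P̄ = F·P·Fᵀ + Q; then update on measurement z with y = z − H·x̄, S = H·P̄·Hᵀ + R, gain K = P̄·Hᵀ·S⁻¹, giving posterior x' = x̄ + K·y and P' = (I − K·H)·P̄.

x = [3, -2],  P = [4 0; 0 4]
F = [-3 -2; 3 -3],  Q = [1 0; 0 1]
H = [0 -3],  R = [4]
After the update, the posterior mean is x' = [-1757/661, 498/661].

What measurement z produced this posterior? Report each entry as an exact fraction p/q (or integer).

x̄ = F·x = [-5, 15]
P̄ = F·P·Fᵀ + Q = [53 -12; -12 73]
S = H·P̄·Hᵀ + R = [661]
K = P̄·Hᵀ·S⁻¹ = [36/661; -219/661]
x' − x̄ = [1548/661, -9417/661] = K·y
y = (KᵀK)⁻¹·Kᵀ·(x' − x̄) = [43]
z = y + H·x̄ = [43] + [-45] = [-2]

z = [-2]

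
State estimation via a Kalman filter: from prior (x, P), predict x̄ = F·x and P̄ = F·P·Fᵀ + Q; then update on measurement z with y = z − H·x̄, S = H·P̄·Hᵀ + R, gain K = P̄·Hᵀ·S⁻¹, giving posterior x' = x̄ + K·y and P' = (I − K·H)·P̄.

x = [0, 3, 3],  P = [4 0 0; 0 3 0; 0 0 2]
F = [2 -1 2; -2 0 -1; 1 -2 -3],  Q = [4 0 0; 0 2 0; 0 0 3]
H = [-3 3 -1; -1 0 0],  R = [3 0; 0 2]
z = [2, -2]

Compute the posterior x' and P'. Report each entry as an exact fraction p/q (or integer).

x̄ = F·x = [3, -3, -15]
P̄ = F·P·Fᵀ + Q = [31 -20 2; -20 20 -2; 2 -2 37]
y = z − H·x̄ = [5, 1]
S = H·P̄·Hᵀ + R = [883 155; 155 33]
K = P̄·Hᵀ·S⁻¹ = [-155/2557 -1674/2557; 463/2557 -625/2557; -1307/5114 5829/5114]
x' = x̄ + K·y = [5222/2557, -5981/2557, -38708/2557]
P' = (I − K·H)·P̄ = [3348/2557 1250/2557 -5829/2557; 1250/2557 7154/2557 16323/2557; -5829/2557 16323/2557 136833/5114]

x' = [5222/2557, -5981/2557, -38708/2557]
P' = [3348/2557 1250/2557 -5829/2557; 1250/2557 7154/2557 16323/2557; -5829/2557 16323/2557 136833/5114]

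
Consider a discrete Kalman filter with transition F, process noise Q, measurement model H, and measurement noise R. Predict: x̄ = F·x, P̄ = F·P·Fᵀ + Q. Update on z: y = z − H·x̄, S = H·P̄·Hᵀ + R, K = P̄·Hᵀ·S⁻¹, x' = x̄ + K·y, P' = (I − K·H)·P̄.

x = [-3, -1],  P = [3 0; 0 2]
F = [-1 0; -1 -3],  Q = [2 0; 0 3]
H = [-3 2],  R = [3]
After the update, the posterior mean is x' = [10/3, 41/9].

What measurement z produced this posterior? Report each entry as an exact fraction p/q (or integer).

z = [-1]

x̄ = F·x = [3, 6]
P̄ = F·P·Fᵀ + Q = [5 3; 3 24]
S = H·P̄·Hᵀ + R = [108]
K = P̄·Hᵀ·S⁻¹ = [-1/12; 13/36]
x' − x̄ = [1/3, -13/9] = K·y
y = (KᵀK)⁻¹·Kᵀ·(x' − x̄) = [-4]
z = y + H·x̄ = [-4] + [3] = [-1]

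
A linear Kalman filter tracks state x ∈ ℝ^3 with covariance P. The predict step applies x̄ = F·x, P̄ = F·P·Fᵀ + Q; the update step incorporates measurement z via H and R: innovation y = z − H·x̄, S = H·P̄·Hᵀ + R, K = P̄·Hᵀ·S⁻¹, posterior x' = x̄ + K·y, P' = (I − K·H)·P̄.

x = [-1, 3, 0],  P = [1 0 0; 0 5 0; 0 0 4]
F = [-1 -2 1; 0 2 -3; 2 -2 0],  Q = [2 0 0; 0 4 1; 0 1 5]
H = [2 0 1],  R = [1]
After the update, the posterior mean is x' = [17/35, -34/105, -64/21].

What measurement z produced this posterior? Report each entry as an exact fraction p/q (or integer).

x̄ = F·x = [-5, 6, -8]
P̄ = F·P·Fᵀ + Q = [27 -32 18; -32 60 -19; 18 -19 29]
S = H·P̄·Hᵀ + R = [210]
K = P̄·Hᵀ·S⁻¹ = [12/35; -83/210; 13/42]
x' − x̄ = [192/35, -664/105, 104/21] = K·y
y = (KᵀK)⁻¹·Kᵀ·(x' − x̄) = [16]
z = y + H·x̄ = [16] + [-18] = [-2]

z = [-2]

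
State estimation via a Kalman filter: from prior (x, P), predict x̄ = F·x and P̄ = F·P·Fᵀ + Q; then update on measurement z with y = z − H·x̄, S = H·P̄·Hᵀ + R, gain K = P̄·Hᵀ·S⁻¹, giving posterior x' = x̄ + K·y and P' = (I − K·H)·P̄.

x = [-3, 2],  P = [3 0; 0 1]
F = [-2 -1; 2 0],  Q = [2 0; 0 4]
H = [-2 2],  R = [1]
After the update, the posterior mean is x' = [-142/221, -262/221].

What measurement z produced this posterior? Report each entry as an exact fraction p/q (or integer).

x̄ = F·x = [4, -6]
P̄ = F·P·Fᵀ + Q = [15 -12; -12 16]
S = H·P̄·Hᵀ + R = [221]
K = P̄·Hᵀ·S⁻¹ = [-54/221; 56/221]
x' − x̄ = [-1026/221, 1064/221] = K·y
y = (KᵀK)⁻¹·Kᵀ·(x' − x̄) = [19]
z = y + H·x̄ = [19] + [-20] = [-1]

z = [-1]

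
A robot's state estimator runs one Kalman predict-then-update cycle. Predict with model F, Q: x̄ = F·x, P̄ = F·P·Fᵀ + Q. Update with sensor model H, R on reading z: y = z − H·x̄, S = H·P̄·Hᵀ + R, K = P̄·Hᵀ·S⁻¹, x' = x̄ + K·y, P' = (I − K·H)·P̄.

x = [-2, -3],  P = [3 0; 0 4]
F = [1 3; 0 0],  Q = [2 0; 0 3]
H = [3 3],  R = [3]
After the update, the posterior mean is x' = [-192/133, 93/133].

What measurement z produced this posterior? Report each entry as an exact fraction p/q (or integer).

z = [-2]

x̄ = F·x = [-11, 0]
P̄ = F·P·Fᵀ + Q = [41 0; 0 3]
S = H·P̄·Hᵀ + R = [399]
K = P̄·Hᵀ·S⁻¹ = [41/133; 3/133]
x' − x̄ = [1271/133, 93/133] = K·y
y = (KᵀK)⁻¹·Kᵀ·(x' − x̄) = [31]
z = y + H·x̄ = [31] + [-33] = [-2]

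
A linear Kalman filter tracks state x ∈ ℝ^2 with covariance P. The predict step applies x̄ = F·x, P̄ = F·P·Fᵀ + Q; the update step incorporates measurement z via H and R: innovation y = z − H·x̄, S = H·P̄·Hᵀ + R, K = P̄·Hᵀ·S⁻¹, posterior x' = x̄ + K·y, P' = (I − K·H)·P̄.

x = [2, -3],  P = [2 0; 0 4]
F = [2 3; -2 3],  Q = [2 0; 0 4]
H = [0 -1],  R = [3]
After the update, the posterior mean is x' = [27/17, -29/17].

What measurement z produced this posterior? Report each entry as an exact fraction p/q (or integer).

x̄ = F·x = [-5, -13]
P̄ = F·P·Fᵀ + Q = [46 28; 28 48]
S = H·P̄·Hᵀ + R = [51]
K = P̄·Hᵀ·S⁻¹ = [-28/51; -16/17]
x' − x̄ = [112/17, 192/17] = K·y
y = (KᵀK)⁻¹·Kᵀ·(x' − x̄) = [-12]
z = y + H·x̄ = [-12] + [13] = [1]

z = [1]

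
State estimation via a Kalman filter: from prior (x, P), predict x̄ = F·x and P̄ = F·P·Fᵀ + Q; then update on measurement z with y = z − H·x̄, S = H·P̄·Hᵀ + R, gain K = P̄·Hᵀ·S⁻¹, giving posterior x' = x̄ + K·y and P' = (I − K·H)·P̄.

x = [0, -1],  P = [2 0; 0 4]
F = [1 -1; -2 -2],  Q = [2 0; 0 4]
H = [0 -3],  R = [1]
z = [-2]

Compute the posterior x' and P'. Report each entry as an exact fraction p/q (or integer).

x' = [205/253, 170/253]
P' = [1880/253 4/253; 4/253 28/253]

x̄ = F·x = [1, 2]
P̄ = F·P·Fᵀ + Q = [8 4; 4 28]
y = z − H·x̄ = [4]
S = H·P̄·Hᵀ + R = [253]
K = P̄·Hᵀ·S⁻¹ = [-12/253; -84/253]
x' = x̄ + K·y = [205/253, 170/253]
P' = (I − K·H)·P̄ = [1880/253 4/253; 4/253 28/253]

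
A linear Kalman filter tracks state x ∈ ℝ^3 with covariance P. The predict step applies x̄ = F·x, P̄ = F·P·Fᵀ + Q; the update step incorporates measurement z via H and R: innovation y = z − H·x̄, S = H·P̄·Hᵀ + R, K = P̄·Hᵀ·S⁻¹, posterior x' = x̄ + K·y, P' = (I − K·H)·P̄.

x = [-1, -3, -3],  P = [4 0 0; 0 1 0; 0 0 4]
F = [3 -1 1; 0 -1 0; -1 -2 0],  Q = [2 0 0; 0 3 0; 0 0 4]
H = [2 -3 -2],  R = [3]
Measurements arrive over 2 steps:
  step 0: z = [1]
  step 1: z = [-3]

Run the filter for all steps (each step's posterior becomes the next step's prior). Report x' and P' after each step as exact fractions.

step 0: x' = [679/117, 211/117, 319/117], P' = [4484/351 1793/351 1640/351; 1793/351 1208/351 2/351; 1640/351 2/351 1712/351]
step 1: x' = [45119/29941, 88777/89823, 43773/29941], P' = [969593/59882 1037821/179646 427029/59882; 1037821/179646 630653/179646 103615/179646; 427029/59882 103615/179646 390505/59882]

step 0: x̄ = F·x = [-3, 3, 7]
step 0: P̄ = F·P·Fᵀ + Q = [43 1 -10; 1 4 2; -10 2 12]
step 0: y = z − H·x̄ = [30]
step 0: S = H·P̄·Hᵀ + R = [351]
step 0: K = P̄·Hᵀ·S⁻¹ = [103/351; -14/351; -50/351]
step 0: x' = x̄ + K·y = [679/117, 211/117, 319/117]
step 0: P' = (I − K·H)·P̄ = [4484/351 1793/351 1640/351; 1793/351 1208/351 2/351; 1640/351 2/351 1712/351]
step 1: x̄ = F·x = [55/3, -211/117, -367/39]
step 1: P̄ = F·P·Fᵀ + Q = [368/3 -107/9 -185/3; -107/9 2261/351 1403/117; -185/3 1403/117 1988/39]
step 1: y = z − H·x̄ = [-2492/39]
step 1: S = H·P̄·Hᵀ + R = [59882/39]
step 1: K = P̄·Hᵀ·S⁻¹ = [15769/59882; -7849/179646; -10189/59882]
step 1: x' = x̄ + K·y = [45119/29941, 88777/89823, 43773/29941]
step 1: P' = (I − K·H)·P̄ = [969593/59882 1037821/179646 427029/59882; 1037821/179646 630653/179646 103615/179646; 427029/59882 103615/179646 390505/59882]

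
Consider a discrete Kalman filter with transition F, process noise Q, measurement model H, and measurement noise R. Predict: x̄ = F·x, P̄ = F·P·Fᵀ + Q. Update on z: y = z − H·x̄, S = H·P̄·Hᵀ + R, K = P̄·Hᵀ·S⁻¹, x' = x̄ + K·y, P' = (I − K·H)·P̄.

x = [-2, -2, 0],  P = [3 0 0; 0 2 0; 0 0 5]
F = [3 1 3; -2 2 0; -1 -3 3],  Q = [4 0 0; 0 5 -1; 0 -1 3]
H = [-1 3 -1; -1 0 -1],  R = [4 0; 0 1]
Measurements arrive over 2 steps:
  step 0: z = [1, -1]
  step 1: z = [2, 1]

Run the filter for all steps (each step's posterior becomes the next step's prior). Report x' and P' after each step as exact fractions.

step 0: x' = [-4909/647, 7104/10999, 94244/10999], P' = [13890/647 59/647 -13593/647; 59/647 11885/21998 5053/21998; -13593/647 5053/21998 473781/21998]
step 1: x' = [266511272/140088073, 49595959/140088073, -392084919/140088073], P' = [1654402662/140088073 -22399521/140088073 -1640832065/140088073; -22399521/140088073 76344346/140088073 69428997/140088073; -1640832065/140088073 69428997/140088073 1766812558/140088073]

step 0: x̄ = F·x = [-8, 0, 8]
step 0: P̄ = F·P·Fᵀ + Q = [78 -14 30; -14 25 -7; 30 -7 69]
step 0: y = z − H·x̄ = [1, -1]
step 0: S = H·P̄·Hᵀ + R = [562 270; 270 208]
step 0: K = P̄·Hᵀ·S⁻¹ = [-30/647 -297/647; 7149/21998 -7059/21998; 885/21998 -11619/21998]
step 0: x' = x̄ + K·y = [-4909/647, 7104/10999, 94244/10999]
step 0: P' = (I − K·H)·P̄ = [13890/647 59/647 -13593/647; 59/647 11885/21998 5053/21998; -13593/647 5053/21998 473781/21998]
step 1: x̄ = F·x = [39477/10999, 181114/10999, 344873/10999]
step 1: P̄ = F·P·Fᵀ + Q = [168842/10999 762/10999 -5878/10999; 762/10999 1015261/10999 1831263/10999; -5878/10999 1831263/10999 3801651/10999]
step 1: y = z − H·x̄ = [-136994/10999, 395349/10999]
step 1: S = H·P̄·Hᵀ + R = [2147932/10999 -1537338/10999; -1537338/10999 3969736/10999]
step 1: K = P̄·Hᵀ·S⁻¹ = [-20192290/140088073 -13570597/140088073; 91001781/280176146 -47029476/140088073; 41153249/280176146 -125980493/140088073]
step 1: x' = x̄ + K·y = [266511272/140088073, 49595959/140088073, -392084919/140088073]
step 1: P' = (I − K·H)·P̄ = [1654402662/140088073 -22399521/140088073 -1640832065/140088073; -22399521/140088073 76344346/140088073 69428997/140088073; -1640832065/140088073 69428997/140088073 1766812558/140088073]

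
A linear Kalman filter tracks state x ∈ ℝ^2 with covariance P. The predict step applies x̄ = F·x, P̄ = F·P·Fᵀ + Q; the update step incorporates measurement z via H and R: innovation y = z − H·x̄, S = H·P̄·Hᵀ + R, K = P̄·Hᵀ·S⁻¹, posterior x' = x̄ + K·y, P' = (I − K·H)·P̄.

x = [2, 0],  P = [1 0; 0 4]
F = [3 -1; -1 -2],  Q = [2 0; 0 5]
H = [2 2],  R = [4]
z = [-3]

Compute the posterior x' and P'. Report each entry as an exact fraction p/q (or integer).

x' = [89/24, -163/32]
P' = [20/3 -25/4; -25/4 109/16]

x̄ = F·x = [6, -2]
P̄ = F·P·Fᵀ + Q = [15 5; 5 22]
y = z − H·x̄ = [-11]
S = H·P̄·Hᵀ + R = [192]
K = P̄·Hᵀ·S⁻¹ = [5/24; 9/32]
x' = x̄ + K·y = [89/24, -163/32]
P' = (I − K·H)·P̄ = [20/3 -25/4; -25/4 109/16]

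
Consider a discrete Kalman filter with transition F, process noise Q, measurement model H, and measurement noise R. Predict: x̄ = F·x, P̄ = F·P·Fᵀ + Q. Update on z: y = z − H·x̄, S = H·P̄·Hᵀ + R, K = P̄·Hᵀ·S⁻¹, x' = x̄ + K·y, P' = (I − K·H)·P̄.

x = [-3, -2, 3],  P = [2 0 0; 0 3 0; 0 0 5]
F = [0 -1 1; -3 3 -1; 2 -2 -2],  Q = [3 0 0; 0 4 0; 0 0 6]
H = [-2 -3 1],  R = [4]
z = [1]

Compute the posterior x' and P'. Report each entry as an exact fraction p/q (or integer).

x' = [761/137, -1463/274, -1109/274]
P' = [1443/137 -1302/137 -1004/137; -1302/137 1469/137 1649/137; -1004/137 1649/137 3053/137]

x̄ = F·x = [5, 0, -8]
P̄ = F·P·Fᵀ + Q = [11 -14 -4; -14 54 -20; -4 -20 46]
y = z − H·x̄ = [19]
S = H·P̄·Hᵀ + R = [548]
K = P̄·Hᵀ·S⁻¹ = [4/137; -77/274; 57/274]
x' = x̄ + K·y = [761/137, -1463/274, -1109/274]
P' = (I − K·H)·P̄ = [1443/137 -1302/137 -1004/137; -1302/137 1469/137 1649/137; -1004/137 1649/137 3053/137]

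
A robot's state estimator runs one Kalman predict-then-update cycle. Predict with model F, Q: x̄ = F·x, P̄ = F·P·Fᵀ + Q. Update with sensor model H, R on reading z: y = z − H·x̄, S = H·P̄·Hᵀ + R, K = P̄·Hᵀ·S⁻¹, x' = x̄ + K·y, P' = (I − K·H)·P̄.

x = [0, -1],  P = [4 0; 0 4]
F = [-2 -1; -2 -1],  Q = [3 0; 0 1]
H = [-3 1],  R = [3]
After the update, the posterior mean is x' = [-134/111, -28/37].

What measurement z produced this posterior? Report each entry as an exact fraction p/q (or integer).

z = [3]

x̄ = F·x = [1, 1]
P̄ = F·P·Fᵀ + Q = [23 20; 20 21]
S = H·P̄·Hᵀ + R = [111]
K = P̄·Hᵀ·S⁻¹ = [-49/111; -13/37]
x' − x̄ = [-245/111, -65/37] = K·y
y = (KᵀK)⁻¹·Kᵀ·(x' − x̄) = [5]
z = y + H·x̄ = [5] + [-2] = [3]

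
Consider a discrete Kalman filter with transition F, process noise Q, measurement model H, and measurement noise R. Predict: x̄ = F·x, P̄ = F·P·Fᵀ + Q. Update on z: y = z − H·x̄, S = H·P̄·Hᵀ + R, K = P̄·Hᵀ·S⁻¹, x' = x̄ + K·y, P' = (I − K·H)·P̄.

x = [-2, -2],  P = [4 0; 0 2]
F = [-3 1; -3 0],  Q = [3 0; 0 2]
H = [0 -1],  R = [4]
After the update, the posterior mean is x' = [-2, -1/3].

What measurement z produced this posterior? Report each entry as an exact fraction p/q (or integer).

x̄ = F·x = [4, 6]
P̄ = F·P·Fᵀ + Q = [41 36; 36 38]
S = H·P̄·Hᵀ + R = [42]
K = P̄·Hᵀ·S⁻¹ = [-6/7; -19/21]
x' − x̄ = [-6, -19/3] = K·y
y = (KᵀK)⁻¹·Kᵀ·(x' − x̄) = [7]
z = y + H·x̄ = [7] + [-6] = [1]

z = [1]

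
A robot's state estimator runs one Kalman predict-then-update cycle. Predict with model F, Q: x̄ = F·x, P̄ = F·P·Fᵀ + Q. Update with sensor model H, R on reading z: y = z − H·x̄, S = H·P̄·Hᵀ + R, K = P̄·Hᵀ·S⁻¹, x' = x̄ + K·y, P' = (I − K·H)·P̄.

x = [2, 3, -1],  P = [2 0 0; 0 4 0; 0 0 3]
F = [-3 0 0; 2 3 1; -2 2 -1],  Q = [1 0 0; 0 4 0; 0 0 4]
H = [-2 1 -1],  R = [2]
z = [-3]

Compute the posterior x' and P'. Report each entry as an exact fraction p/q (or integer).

x̄ = F·x = [-6, 12, 3]
P̄ = F·P·Fᵀ + Q = [19 -12 12; -12 51 13; 12 13 31]
y = z − H·x̄ = [-24]
S = H·P̄·Hᵀ + R = [230]
K = P̄·Hᵀ·S⁻¹ = [-31/115; 31/115; -21/115]
x' = x̄ + K·y = [54/115, 636/115, 849/115]
P' = (I − K·H)·P̄ = [263/115 542/115 78/115; 542/115 3943/115 2797/115; 78/115 2797/115 2683/115]

x' = [54/115, 636/115, 849/115]
P' = [263/115 542/115 78/115; 542/115 3943/115 2797/115; 78/115 2797/115 2683/115]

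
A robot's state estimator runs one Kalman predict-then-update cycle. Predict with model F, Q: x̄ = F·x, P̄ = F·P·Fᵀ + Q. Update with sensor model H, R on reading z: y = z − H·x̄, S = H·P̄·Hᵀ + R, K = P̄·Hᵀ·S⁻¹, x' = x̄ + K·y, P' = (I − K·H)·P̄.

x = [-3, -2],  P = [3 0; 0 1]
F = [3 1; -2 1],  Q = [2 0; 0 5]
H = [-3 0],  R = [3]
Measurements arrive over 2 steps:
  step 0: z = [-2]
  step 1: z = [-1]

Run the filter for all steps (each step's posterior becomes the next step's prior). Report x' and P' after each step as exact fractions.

step 0: x̄ = F·x = [-11, 4]
step 0: P̄ = F·P·Fᵀ + Q = [30 -17; -17 18]
step 0: y = z − H·x̄ = [-35]
step 0: S = H·P̄·Hᵀ + R = [273]
step 0: K = P̄·Hᵀ·S⁻¹ = [-30/91; 17/91]
step 0: x' = x̄ + K·y = [7/13, -33/13]
step 0: P' = (I − K·H)·P̄ = [30/91 -17/91; -17/91 771/91]
step 1: x̄ = F·x = [-12/13, -47/13]
step 1: P̄ = F·P·Fᵀ + Q = [1121/91 82/13; 82/13 202/13]
step 1: y = z − H·x̄ = [-49/13]
step 1: S = H·P̄·Hᵀ + R = [10362/91]
step 1: K = P̄·Hᵀ·S⁻¹ = [-1121/3454; -287/1727]
step 1: x' = x̄ + K·y = [1037/3454, -5162/1727]
step 1: P' = (I − K·H)·P̄ = [1121/3454 287/1727; 287/1727 21404/1727]

step 0: x' = [7/13, -33/13], P' = [30/91 -17/91; -17/91 771/91]
step 1: x' = [1037/3454, -5162/1727], P' = [1121/3454 287/1727; 287/1727 21404/1727]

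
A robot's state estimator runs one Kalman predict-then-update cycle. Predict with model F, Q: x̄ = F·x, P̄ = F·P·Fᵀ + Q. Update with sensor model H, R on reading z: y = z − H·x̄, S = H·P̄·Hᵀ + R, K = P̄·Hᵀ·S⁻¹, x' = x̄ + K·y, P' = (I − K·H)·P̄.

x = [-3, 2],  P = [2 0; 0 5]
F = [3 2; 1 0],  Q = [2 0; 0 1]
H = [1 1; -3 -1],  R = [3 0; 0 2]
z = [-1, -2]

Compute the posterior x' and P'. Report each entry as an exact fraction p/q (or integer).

x' = [2143/1649, -3393/1649]
P' = [660/1649 -888/1649; -888/1649 2454/1649]

x̄ = F·x = [-5, -3]
P̄ = F·P·Fᵀ + Q = [40 6; 6 3]
y = z − H·x̄ = [7, -20]
S = H·P̄·Hᵀ + R = [58 -147; -147 401]
K = P̄·Hᵀ·S⁻¹ = [-76/1649 -546/1649; 522/1649 105/1649]
x' = x̄ + K·y = [2143/1649, -3393/1649]
P' = (I − K·H)·P̄ = [660/1649 -888/1649; -888/1649 2454/1649]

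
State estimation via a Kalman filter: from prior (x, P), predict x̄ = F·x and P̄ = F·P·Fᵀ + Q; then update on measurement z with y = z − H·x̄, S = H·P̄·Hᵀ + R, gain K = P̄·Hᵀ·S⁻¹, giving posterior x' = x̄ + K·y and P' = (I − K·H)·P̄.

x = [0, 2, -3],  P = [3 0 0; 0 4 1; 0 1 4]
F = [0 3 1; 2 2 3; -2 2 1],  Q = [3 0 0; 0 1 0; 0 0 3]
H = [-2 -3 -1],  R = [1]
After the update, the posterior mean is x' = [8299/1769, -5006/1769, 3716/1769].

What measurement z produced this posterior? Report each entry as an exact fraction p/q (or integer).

x̄ = F·x = [3, -5, 1]
P̄ = F·P·Fᵀ + Q = [49 47 33; 47 77 24; 33 24 39]
S = H·P̄·Hᵀ + R = [1769]
K = P̄·Hᵀ·S⁻¹ = [-272/1769; -349/1769; -177/1769]
x' − x̄ = [2992/1769, 3839/1769, 1947/1769] = K·y
y = (KᵀK)⁻¹·Kᵀ·(x' − x̄) = [-11]
z = y + H·x̄ = [-11] + [8] = [-3]

z = [-3]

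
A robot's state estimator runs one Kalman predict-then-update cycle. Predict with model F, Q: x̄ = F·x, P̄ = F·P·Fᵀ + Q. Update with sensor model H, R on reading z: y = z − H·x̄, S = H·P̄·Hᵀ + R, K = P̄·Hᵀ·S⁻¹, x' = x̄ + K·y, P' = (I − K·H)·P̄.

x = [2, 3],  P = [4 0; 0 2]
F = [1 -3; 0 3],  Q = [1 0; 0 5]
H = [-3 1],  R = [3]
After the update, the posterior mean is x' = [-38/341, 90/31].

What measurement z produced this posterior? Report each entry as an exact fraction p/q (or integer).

x̄ = F·x = [-7, 9]
P̄ = F·P·Fᵀ + Q = [23 -18; -18 23]
S = H·P̄·Hᵀ + R = [341]
K = P̄·Hᵀ·S⁻¹ = [-87/341; 7/31]
x' − x̄ = [2349/341, -189/31] = K·y
y = (KᵀK)⁻¹·Kᵀ·(x' − x̄) = [-27]
z = y + H·x̄ = [-27] + [30] = [3]

z = [3]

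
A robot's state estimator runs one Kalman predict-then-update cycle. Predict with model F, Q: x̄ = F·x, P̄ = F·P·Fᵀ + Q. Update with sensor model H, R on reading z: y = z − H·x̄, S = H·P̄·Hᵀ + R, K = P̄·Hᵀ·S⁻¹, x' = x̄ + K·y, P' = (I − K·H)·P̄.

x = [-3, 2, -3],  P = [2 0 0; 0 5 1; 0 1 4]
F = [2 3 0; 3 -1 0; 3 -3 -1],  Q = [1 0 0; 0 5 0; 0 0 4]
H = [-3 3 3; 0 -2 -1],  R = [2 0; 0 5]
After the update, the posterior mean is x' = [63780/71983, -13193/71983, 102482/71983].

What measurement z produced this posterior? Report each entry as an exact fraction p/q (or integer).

z = [1, -2]

x̄ = F·x = [0, -11, -12]
P̄ = F·P·Fᵀ + Q = [54 -3 -36; -3 28 34; -36 34 77]
S = H·P̄·Hᵀ + R = [2747 -831; -831 330]
K = P̄·Hᵀ·S⁻¹ = [-19056/71983 -38825/71983; -3480/71983 -28395/71983; 8345/71983 -31844/215949]
x' − x̄ = [63780/71983, 778620/71983, 966278/71983] = K·y
y = (KᵀK)⁻¹·Kᵀ·(x' − x̄) = [70, -36]
z = y + H·x̄ = [70, -36] + [-69, 34] = [1, -2]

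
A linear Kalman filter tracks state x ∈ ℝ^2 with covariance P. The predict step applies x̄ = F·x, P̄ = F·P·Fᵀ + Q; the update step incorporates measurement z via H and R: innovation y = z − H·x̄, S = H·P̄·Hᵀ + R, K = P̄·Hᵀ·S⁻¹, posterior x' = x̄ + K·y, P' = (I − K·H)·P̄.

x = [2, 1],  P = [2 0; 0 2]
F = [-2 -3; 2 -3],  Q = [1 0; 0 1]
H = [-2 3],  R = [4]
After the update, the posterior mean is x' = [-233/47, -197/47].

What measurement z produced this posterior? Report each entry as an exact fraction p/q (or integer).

z = [-3]

x̄ = F·x = [-7, 1]
P̄ = F·P·Fᵀ + Q = [27 10; 10 27]
S = H·P̄·Hᵀ + R = [235]
K = P̄·Hᵀ·S⁻¹ = [-24/235; 61/235]
x' − x̄ = [96/47, -244/47] = K·y
y = (KᵀK)⁻¹·Kᵀ·(x' − x̄) = [-20]
z = y + H·x̄ = [-20] + [17] = [-3]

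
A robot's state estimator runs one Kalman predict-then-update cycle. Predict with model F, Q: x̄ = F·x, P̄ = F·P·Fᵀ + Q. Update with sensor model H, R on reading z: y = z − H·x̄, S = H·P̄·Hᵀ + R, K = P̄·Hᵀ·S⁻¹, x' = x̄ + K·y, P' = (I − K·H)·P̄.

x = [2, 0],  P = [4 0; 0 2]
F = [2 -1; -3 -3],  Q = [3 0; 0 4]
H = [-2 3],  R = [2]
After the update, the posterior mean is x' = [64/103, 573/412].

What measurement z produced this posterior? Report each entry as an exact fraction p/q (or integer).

x̄ = F·x = [4, -6]
P̄ = F·P·Fᵀ + Q = [21 -18; -18 58]
S = H·P̄·Hᵀ + R = [824]
K = P̄·Hᵀ·S⁻¹ = [-12/103; 105/412]
x' − x̄ = [-348/103, 3045/412] = K·y
y = (KᵀK)⁻¹·Kᵀ·(x' − x̄) = [29]
z = y + H·x̄ = [29] + [-26] = [3]

z = [3]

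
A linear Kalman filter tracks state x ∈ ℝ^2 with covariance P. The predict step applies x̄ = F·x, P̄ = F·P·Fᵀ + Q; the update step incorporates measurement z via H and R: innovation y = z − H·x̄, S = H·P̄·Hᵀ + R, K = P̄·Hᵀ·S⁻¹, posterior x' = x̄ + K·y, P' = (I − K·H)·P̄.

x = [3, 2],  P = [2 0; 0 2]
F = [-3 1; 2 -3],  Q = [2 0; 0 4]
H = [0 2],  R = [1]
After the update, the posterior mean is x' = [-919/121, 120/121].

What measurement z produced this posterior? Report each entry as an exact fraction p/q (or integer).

x̄ = F·x = [-7, 0]
P̄ = F·P·Fᵀ + Q = [22 -18; -18 30]
S = H·P̄·Hᵀ + R = [121]
K = P̄·Hᵀ·S⁻¹ = [-36/121; 60/121]
x' − x̄ = [-72/121, 120/121] = K·y
y = (KᵀK)⁻¹·Kᵀ·(x' − x̄) = [2]
z = y + H·x̄ = [2] + [0] = [2]

z = [2]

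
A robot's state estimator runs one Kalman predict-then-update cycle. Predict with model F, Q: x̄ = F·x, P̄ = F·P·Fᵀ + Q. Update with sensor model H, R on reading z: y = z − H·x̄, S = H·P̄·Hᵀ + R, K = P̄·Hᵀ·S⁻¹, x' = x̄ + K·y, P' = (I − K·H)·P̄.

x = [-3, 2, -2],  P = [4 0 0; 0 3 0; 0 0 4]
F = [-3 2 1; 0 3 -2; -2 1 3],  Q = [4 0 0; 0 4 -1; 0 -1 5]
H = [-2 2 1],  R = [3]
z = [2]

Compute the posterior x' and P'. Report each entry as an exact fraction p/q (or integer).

x' = [1693/163, 1746/163, 214/163]
P' = [6628/163 4530/163 4046/163; 4530/163 4297/163 640/163; 4046/163 640/163 6644/163]

x̄ = F·x = [11, 10, 2]
P̄ = F·P·Fᵀ + Q = [56 10 42; 10 47 -16; 42 -16 60]
y = z − H·x̄ = [2]
S = H·P̄·Hᵀ + R = [163]
K = P̄·Hᵀ·S⁻¹ = [-50/163; 58/163; -56/163]
x' = x̄ + K·y = [1693/163, 1746/163, 214/163]
P' = (I − K·H)·P̄ = [6628/163 4530/163 4046/163; 4530/163 4297/163 640/163; 4046/163 640/163 6644/163]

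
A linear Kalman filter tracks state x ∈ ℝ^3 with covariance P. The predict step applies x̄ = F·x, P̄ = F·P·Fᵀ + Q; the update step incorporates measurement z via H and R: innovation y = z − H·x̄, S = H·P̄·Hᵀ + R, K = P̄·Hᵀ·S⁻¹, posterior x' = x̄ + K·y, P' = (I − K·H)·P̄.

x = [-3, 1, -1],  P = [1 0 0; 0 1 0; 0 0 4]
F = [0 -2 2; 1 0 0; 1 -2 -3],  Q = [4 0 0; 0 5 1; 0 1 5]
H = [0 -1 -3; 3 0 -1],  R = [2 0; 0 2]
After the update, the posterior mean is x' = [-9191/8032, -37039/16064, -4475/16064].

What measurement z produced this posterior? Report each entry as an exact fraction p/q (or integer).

z = [3, -3]

x̄ = F·x = [-4, -3, -2]
P̄ = F·P·Fᵀ + Q = [24 0 -20; 0 6 2; -20 2 46]
S = H·P̄·Hᵀ + R = [434 320; 320 384]
K = P̄·Hᵀ·S⁻¹ = [-25/251 2591/8032; -31/502 743/16064; -155/502 -301/16064]
x' − x̄ = [22937/8032, 11153/16064, 27653/16064] = K·y
y = (KᵀK)⁻¹·Kᵀ·(x' − x̄) = [-6, 7]
z = y + H·x̄ = [-6, 7] + [9, -10] = [3, -3]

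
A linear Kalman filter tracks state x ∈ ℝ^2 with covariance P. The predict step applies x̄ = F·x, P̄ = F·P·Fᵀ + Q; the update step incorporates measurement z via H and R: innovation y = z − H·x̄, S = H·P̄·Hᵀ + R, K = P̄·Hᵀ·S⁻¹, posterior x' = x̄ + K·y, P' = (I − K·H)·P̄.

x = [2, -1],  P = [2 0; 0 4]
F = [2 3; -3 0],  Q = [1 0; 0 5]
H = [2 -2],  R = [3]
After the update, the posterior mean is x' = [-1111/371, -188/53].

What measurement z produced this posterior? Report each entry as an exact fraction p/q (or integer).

x̄ = F·x = [1, -6]
P̄ = F·P·Fᵀ + Q = [45 -12; -12 23]
S = H·P̄·Hᵀ + R = [371]
K = P̄·Hᵀ·S⁻¹ = [114/371; -10/53]
x' − x̄ = [-1482/371, 130/53] = K·y
y = (KᵀK)⁻¹·Kᵀ·(x' − x̄) = [-13]
z = y + H·x̄ = [-13] + [14] = [1]

z = [1]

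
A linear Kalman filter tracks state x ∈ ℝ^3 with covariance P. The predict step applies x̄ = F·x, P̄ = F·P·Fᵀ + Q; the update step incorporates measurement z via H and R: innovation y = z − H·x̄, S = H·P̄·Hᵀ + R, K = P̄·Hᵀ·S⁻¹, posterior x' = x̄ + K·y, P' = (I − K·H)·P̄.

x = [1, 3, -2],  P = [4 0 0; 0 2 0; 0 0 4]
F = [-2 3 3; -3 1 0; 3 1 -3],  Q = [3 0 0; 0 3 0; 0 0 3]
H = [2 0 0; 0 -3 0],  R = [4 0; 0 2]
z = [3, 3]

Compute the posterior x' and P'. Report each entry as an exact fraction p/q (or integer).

x' = [57151/38708, -9588/9677, 234885/19354]
P' = [18983/19354 30/9677 -5427/9677; 30/9677 2134/9677 -896/9677; -5427/9677 -896/9677 314983/9677]

x̄ = F·x = [1, 0, 12]
P̄ = F·P·Fᵀ + Q = [73 30 -54; 30 41 -34; -54 -34 77]
y = z − H·x̄ = [1, 3]
S = H·P̄·Hᵀ + R = [296 -180; -180 371]
K = P̄·Hᵀ·S⁻¹ = [18983/38708 -45/9677; 15/9677 -3201/9677; -5427/19354 1344/9677]
x' = x̄ + K·y = [57151/38708, -9588/9677, 234885/19354]
P' = (I − K·H)·P̄ = [18983/19354 30/9677 -5427/9677; 30/9677 2134/9677 -896/9677; -5427/9677 -896/9677 314983/9677]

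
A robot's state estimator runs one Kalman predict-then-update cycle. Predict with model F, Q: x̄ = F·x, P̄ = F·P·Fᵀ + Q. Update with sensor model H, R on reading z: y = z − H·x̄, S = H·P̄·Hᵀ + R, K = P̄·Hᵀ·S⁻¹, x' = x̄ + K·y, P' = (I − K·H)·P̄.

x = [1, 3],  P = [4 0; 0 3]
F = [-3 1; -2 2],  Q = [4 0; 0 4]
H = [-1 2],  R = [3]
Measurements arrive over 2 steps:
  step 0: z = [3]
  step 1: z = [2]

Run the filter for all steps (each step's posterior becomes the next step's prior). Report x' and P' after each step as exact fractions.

step 0: x̄ = F·x = [0, 4]
step 0: P̄ = F·P·Fᵀ + Q = [43 30; 30 32]
step 0: y = z − H·x̄ = [-5]
step 0: S = H·P̄·Hᵀ + R = [54]
step 0: K = P̄·Hᵀ·S⁻¹ = [17/54; 17/27]
step 0: x' = x̄ + K·y = [-85/54, 23/27]
step 0: P' = (I − K·H)·P̄ = [2033/54 521/27; 521/27 286/27]
step 1: x̄ = F·x = [301/54, 131/27]
step 1: P̄ = F·P·Fᵀ + Q = [12833/54 2503/27; 2503/27 1150/27]
step 1: y = z − H·x̄ = [-115/54]
step 1: S = H·P̄·Hᵀ + R = [2171/54]
step 1: K = P̄·Hᵀ·S⁻¹ = [-217/167; -406/2171]
step 1: x' = x̄ + K·y = [1393/167, 11398/2171]
step 1: P' = (I − K·H)·P̄ = [28351/167 13850/167; 13850/167 89416/2171]

step 0: x' = [-85/54, 23/27], P' = [2033/54 521/27; 521/27 286/27]
step 1: x' = [1393/167, 11398/2171], P' = [28351/167 13850/167; 13850/167 89416/2171]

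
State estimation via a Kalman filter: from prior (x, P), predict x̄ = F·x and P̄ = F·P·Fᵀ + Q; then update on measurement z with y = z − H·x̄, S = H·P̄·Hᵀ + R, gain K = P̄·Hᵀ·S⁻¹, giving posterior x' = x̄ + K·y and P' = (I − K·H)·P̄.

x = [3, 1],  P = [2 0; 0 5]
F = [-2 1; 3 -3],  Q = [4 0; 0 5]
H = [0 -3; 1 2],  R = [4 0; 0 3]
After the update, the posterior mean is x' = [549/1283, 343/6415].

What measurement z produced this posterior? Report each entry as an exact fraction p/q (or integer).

z = [1, 2]

x̄ = F·x = [-5, 6]
P̄ = F·P·Fᵀ + Q = [17 -27; -27 68]
S = H·P̄·Hᵀ + R = [616 -327; -327 184]
K = P̄·Hᵀ·S⁻¹ = [561/1283 739/1283; -1893/6415 436/6415]
x' − x̄ = [6964/1283, -38147/6415] = K·y
y = (KᵀK)⁻¹·Kᵀ·(x' − x̄) = [19, -5]
z = y + H·x̄ = [19, -5] + [-18, 7] = [1, 2]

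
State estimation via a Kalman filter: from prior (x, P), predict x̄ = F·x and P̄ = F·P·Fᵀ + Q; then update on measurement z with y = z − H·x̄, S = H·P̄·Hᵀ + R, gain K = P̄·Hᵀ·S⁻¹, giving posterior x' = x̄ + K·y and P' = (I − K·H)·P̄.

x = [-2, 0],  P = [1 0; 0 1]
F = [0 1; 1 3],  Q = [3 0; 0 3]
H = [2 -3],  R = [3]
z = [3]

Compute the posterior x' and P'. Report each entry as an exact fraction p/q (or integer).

x̄ = F·x = [0, -2]
P̄ = F·P·Fᵀ + Q = [4 3; 3 13]
y = z − H·x̄ = [-3]
S = H·P̄·Hᵀ + R = [100]
K = P̄·Hᵀ·S⁻¹ = [-1/100; -33/100]
x' = x̄ + K·y = [3/100, -101/100]
P' = (I − K·H)·P̄ = [399/100 267/100; 267/100 211/100]

x' = [3/100, -101/100]
P' = [399/100 267/100; 267/100 211/100]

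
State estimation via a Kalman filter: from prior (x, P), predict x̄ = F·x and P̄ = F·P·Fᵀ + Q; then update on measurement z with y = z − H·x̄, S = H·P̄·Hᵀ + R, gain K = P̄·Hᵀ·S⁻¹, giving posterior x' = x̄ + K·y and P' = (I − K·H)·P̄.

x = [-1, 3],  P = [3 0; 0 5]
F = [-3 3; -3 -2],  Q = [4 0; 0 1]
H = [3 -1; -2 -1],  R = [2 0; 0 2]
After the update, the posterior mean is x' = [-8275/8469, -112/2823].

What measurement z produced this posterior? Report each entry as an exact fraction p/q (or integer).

z = [-3, 2]

x̄ = F·x = [12, -3]
P̄ = F·P·Fᵀ + Q = [76 -3; -3 48]
S = H·P̄·Hᵀ + R = [752 -405; -405 342]
K = P̄·Hᵀ·S⁻¹ = [2073/10351 -18493/93159; -4056/10351 -18223/31053]
x' − x̄ = [-109903/8469, 8357/2823] = K·y
y = (KᵀK)⁻¹·Kᵀ·(x' − x̄) = [-42, 23]
z = y + H·x̄ = [-42, 23] + [39, -21] = [-3, 2]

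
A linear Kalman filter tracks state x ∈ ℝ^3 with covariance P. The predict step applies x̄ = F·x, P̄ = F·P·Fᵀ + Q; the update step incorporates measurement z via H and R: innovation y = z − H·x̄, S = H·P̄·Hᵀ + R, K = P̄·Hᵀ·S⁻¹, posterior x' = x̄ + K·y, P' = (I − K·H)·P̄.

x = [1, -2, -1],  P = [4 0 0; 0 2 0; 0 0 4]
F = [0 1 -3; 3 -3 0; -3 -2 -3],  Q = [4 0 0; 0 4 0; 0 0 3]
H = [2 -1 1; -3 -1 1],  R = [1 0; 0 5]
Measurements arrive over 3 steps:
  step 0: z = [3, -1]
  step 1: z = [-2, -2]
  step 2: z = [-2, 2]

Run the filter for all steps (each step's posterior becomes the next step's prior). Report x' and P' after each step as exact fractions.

step 0: x̄ = F·x = [1, 9, 4]
step 0: P̄ = F·P·Fᵀ + Q = [42 -6 32; -6 58 -24; 32 -24 83]
step 0: y = z − H·x̄ = [6, 7]
step 0: S = H·P̄·Hᵀ + R = [510 -101; -101 344]
step 0: K = P̄·Hᵀ·S⁻¹ = [33080/165239 -32558/165239; -38800/165239 -42134/165239; 59935/165239 22881/165239]
step 0: x' = x̄ + K·y = [135813/165239, 959413/165239, 1180733/165239]
step 0: P' = (I − K·H)·P̄ = [39174/165239 34374/165239 -10894/165239; 34374/165239 3240086/165239 3132538/165239; -10894/165239 3132538/165239 3214261/165239]
step 1: x̄ = F·x = [-2582786/165239, -2470800/165239, -5868464/165239]
step 1: P̄ = F·P·Fᵀ + Q = [14034163/165239 18673752/165239 31644623/165239; 18673752/165239 29555564/165239 47481960/165239; 31644623/165239 47481960/165239 80543828/165239]
step 1: y = z − H·x̄ = [8232758/165239, -4681172/165239]
step 1: S = H·P̄·Hᵀ + R = [123320847/165239 -82040377/165239; -82040377/165239 64443908/165239]
step 1: K = P̄·Hᵀ·S⁻¹ = [1541750510/7362994573 -1365686143/7362994573; 2643137820/7362994573 -987653080/7362994573; 6858187465/7362994573 1661678829/7362994573]
step 1: x' = x̄ + K·y = [416555882/7362994573, 49571838280/7362994573, 33126106590/7362994573]
step 1: P' = (I − K·H)·P̄ = [1674036245/7362994573 1516280644/7362994573 -290041336/7362994573; 1516280644/7362994573 205135688148/7362994573 204746264680/7362994573; -290041336/7362994573 204746264680/7362994573 212184534817/7362994573]
step 2: x̄ = F·x = [-49806481490/7362994573, -147465847194/7362994573, -199771663976/7362994573]
step 2: P̄ = F·P·Fᵀ + Q = [915770891713/7362994573 1234468531632/7362994573 2106469017141/7362994573; 1234468531632/7362994573 1863446446237/7362994573 3065623398759/7362994573; 2106469017141/7362994573 3065623398759/7362994573 5237288675709/7362994573]
step 2: y = z − H·x̄ = [137192790616/7362994573, -7489785322/669363143]
step 2: S = H·P̄·Hᵀ + R = [8127936827889/7362994573 -490648864669/669363143; -490648864669/669363143 365112582696/669363143]
step 2: K = P̄·Hᵀ·S⁻¹ = [100061534904030/477338225373011 -88419135748985/477338225373011; 169033695983950/477338225373011 -70123810241744/477338225373011; 442232613139245/477338225373011 101317323744867/477338225373011]
step 2: x' = x̄ + K·y = [-375142539633480/477338225373011, -5625910191900982/477338225373011, -5844744265965010/477338225373011]
step 2: P' = (I − K·H)·P̄ = [108431442729791/477338225373011 103930549438534/477338225373011 -12870801117018/477338225373011; 103930549438534/477338225373011 12706320185491687/477338225373011 12667492782598569/477338225373011; -12870801117018/477338225373011 12667492782598569/477338225373011 13135466997971850/477338225373011]

step 0: x' = [135813/165239, 959413/165239, 1180733/165239], P' = [39174/165239 34374/165239 -10894/165239; 34374/165239 3240086/165239 3132538/165239; -10894/165239 3132538/165239 3214261/165239]
step 1: x' = [416555882/7362994573, 49571838280/7362994573, 33126106590/7362994573], P' = [1674036245/7362994573 1516280644/7362994573 -290041336/7362994573; 1516280644/7362994573 205135688148/7362994573 204746264680/7362994573; -290041336/7362994573 204746264680/7362994573 212184534817/7362994573]
step 2: x' = [-375142539633480/477338225373011, -5625910191900982/477338225373011, -5844744265965010/477338225373011], P' = [108431442729791/477338225373011 103930549438534/477338225373011 -12870801117018/477338225373011; 103930549438534/477338225373011 12706320185491687/477338225373011 12667492782598569/477338225373011; -12870801117018/477338225373011 12667492782598569/477338225373011 13135466997971850/477338225373011]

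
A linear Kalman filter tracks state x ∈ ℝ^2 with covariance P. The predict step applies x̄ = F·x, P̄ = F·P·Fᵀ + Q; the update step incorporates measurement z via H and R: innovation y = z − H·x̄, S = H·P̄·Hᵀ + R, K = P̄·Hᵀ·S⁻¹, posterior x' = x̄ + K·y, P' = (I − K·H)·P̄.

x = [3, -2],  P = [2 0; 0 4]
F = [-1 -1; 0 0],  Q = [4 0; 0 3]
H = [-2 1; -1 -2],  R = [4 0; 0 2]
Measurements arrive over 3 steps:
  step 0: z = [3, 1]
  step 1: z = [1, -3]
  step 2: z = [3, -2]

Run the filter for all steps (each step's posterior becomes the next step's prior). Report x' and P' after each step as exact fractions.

step 0: x' = [-318/233, 39/233], P' = [155/233 -30/233; -30/233 96/233]
step 1: x' = [6161/16021, 18963/16021], P' = [69626/112147 -13476/112147; -13476/112147 46020/112147]
step 2: x' = [-5661233/6712081, 8240841/6712081], P' = [8327871/13424162 -805923/6712081; -805923/6712081 2754210/6712081]

step 0: x̄ = F·x = [-1, 0]
step 0: P̄ = F·P·Fᵀ + Q = [10 0; 0 3]
step 0: y = z − H·x̄ = [1, 0]
step 0: S = H·P̄·Hᵀ + R = [47 14; 14 24]
step 0: K = P̄·Hᵀ·S⁻¹ = [-85/233 -95/466; 39/233 -81/233]
step 0: x' = x̄ + K·y = [-318/233, 39/233]
step 0: P' = (I − K·H)·P̄ = [155/233 -30/233; -30/233 96/233]
step 1: x̄ = F·x = [279/233, 0]
step 1: P̄ = F·P·Fᵀ + Q = [1123/233 0; 0 3]
step 1: y = z − H·x̄ = [791/233, -420/233]
step 1: S = H·P̄·Hᵀ + R = [6123/233 848/233; 848/233 4385/233]
step 1: K = P̄·Hᵀ·S⁻¹ = [-38182/112147 -21337/112147; 18243/112147 -39282/112147]
step 1: x' = x̄ + K·y = [6161/16021, 18963/16021]
step 1: P' = (I − K·H)·P̄ = [69626/112147 -13476/112147; -13476/112147 46020/112147]
step 2: x̄ = F·x = [-25124/16021, 0]
step 2: P̄ = F·P·Fᵀ + Q = [537282/112147 0; 0 3]
step 2: y = z − H·x̄ = [-2185/16021, -57166/16021]
step 2: S = H·P̄·Hᵀ + R = [2934157/112147 401682/112147; 401682/112147 2107340/112147]
step 2: K = P̄·Hᵀ·S⁻¹ = [-4566897/13424162 -5104179/26848324; 1091514/6712081 -4702497/13424162]
step 2: x' = x̄ + K·y = [-5661233/6712081, 8240841/6712081]
step 2: P' = (I − K·H)·P̄ = [8327871/13424162 -805923/6712081; -805923/6712081 2754210/6712081]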